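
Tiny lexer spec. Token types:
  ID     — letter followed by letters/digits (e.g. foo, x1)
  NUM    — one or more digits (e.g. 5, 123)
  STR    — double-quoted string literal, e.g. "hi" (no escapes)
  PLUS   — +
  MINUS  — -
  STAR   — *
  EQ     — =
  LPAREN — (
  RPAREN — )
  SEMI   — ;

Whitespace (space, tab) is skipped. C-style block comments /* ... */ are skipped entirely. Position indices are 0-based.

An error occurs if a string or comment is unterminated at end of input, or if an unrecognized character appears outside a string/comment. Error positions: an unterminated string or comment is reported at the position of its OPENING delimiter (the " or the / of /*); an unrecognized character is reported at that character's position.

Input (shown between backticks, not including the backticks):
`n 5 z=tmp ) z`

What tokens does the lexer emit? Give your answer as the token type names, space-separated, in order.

pos=0: emit ID 'n' (now at pos=1)
pos=2: emit NUM '5' (now at pos=3)
pos=4: emit ID 'z' (now at pos=5)
pos=5: emit EQ '='
pos=6: emit ID 'tmp' (now at pos=9)
pos=10: emit RPAREN ')'
pos=12: emit ID 'z' (now at pos=13)
DONE. 7 tokens: [ID, NUM, ID, EQ, ID, RPAREN, ID]

Answer: ID NUM ID EQ ID RPAREN ID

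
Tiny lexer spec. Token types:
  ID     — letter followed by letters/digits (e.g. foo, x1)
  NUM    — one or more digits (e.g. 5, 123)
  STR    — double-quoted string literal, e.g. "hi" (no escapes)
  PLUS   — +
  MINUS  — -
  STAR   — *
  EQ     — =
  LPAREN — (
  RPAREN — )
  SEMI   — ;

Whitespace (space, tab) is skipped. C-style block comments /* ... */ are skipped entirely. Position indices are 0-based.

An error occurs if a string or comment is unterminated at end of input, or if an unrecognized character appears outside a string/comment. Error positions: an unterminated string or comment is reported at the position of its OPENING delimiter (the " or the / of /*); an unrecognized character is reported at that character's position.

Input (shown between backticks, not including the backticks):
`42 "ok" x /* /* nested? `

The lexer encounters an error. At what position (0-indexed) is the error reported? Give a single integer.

Answer: 10

Derivation:
pos=0: emit NUM '42' (now at pos=2)
pos=3: enter STRING mode
pos=3: emit STR "ok" (now at pos=7)
pos=8: emit ID 'x' (now at pos=9)
pos=10: enter COMMENT mode (saw '/*')
pos=10: ERROR — unterminated comment (reached EOF)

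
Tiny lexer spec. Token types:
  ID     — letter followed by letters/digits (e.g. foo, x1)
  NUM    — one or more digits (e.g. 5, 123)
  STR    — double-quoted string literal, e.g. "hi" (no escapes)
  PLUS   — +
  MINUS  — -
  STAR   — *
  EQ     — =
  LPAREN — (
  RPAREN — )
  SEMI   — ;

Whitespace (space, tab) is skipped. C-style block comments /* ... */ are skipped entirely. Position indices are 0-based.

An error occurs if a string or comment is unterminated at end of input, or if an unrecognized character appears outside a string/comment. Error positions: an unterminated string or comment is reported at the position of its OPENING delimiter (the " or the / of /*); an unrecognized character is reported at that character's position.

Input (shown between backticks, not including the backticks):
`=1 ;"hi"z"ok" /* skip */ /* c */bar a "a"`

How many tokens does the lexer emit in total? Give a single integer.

pos=0: emit EQ '='
pos=1: emit NUM '1' (now at pos=2)
pos=3: emit SEMI ';'
pos=4: enter STRING mode
pos=4: emit STR "hi" (now at pos=8)
pos=8: emit ID 'z' (now at pos=9)
pos=9: enter STRING mode
pos=9: emit STR "ok" (now at pos=13)
pos=14: enter COMMENT mode (saw '/*')
exit COMMENT mode (now at pos=24)
pos=25: enter COMMENT mode (saw '/*')
exit COMMENT mode (now at pos=32)
pos=32: emit ID 'bar' (now at pos=35)
pos=36: emit ID 'a' (now at pos=37)
pos=38: enter STRING mode
pos=38: emit STR "a" (now at pos=41)
DONE. 9 tokens: [EQ, NUM, SEMI, STR, ID, STR, ID, ID, STR]

Answer: 9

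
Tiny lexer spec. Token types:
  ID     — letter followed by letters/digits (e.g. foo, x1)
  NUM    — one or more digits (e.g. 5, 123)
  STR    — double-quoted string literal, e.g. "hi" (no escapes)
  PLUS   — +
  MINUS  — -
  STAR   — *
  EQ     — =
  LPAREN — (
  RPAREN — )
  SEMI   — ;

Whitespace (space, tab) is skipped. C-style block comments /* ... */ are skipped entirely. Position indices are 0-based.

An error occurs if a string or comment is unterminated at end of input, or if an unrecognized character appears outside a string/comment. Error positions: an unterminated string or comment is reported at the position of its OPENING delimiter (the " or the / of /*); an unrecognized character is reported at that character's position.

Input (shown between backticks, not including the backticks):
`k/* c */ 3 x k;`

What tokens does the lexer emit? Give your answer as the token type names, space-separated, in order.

pos=0: emit ID 'k' (now at pos=1)
pos=1: enter COMMENT mode (saw '/*')
exit COMMENT mode (now at pos=8)
pos=9: emit NUM '3' (now at pos=10)
pos=11: emit ID 'x' (now at pos=12)
pos=13: emit ID 'k' (now at pos=14)
pos=14: emit SEMI ';'
DONE. 5 tokens: [ID, NUM, ID, ID, SEMI]

Answer: ID NUM ID ID SEMI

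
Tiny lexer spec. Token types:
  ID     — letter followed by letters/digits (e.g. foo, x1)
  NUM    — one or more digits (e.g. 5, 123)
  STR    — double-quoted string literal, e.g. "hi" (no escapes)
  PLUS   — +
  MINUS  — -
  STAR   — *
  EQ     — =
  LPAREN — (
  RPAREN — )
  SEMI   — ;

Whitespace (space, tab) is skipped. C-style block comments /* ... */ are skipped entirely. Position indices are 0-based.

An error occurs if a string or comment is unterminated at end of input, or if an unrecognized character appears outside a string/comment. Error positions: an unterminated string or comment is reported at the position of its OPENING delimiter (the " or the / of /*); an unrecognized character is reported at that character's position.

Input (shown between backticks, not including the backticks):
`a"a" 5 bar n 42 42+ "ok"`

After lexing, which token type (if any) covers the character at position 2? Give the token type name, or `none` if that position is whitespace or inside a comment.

Answer: STR

Derivation:
pos=0: emit ID 'a' (now at pos=1)
pos=1: enter STRING mode
pos=1: emit STR "a" (now at pos=4)
pos=5: emit NUM '5' (now at pos=6)
pos=7: emit ID 'bar' (now at pos=10)
pos=11: emit ID 'n' (now at pos=12)
pos=13: emit NUM '42' (now at pos=15)
pos=16: emit NUM '42' (now at pos=18)
pos=18: emit PLUS '+'
pos=20: enter STRING mode
pos=20: emit STR "ok" (now at pos=24)
DONE. 9 tokens: [ID, STR, NUM, ID, ID, NUM, NUM, PLUS, STR]
Position 2: char is 'a' -> STR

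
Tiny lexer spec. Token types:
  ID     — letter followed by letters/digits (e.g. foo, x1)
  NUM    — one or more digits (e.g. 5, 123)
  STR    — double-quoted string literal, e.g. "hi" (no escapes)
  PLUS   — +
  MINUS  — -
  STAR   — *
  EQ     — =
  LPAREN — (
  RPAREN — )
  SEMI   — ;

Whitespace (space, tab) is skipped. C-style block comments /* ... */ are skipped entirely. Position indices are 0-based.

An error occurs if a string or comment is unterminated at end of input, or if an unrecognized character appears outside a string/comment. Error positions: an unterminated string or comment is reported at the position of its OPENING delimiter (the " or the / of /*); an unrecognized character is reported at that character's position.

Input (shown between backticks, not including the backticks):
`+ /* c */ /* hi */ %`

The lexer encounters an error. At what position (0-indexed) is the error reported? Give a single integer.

Answer: 19

Derivation:
pos=0: emit PLUS '+'
pos=2: enter COMMENT mode (saw '/*')
exit COMMENT mode (now at pos=9)
pos=10: enter COMMENT mode (saw '/*')
exit COMMENT mode (now at pos=18)
pos=19: ERROR — unrecognized char '%'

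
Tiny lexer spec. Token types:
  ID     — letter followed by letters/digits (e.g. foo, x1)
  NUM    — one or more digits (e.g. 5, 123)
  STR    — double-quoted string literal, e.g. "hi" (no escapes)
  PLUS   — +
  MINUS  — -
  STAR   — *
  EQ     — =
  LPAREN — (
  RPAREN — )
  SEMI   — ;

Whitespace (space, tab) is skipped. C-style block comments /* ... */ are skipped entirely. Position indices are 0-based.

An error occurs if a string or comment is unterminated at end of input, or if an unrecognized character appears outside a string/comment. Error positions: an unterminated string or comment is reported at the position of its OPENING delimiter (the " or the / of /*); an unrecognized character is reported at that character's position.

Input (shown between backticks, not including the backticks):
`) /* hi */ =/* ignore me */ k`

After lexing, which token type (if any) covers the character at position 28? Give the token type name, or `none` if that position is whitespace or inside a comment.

Answer: ID

Derivation:
pos=0: emit RPAREN ')'
pos=2: enter COMMENT mode (saw '/*')
exit COMMENT mode (now at pos=10)
pos=11: emit EQ '='
pos=12: enter COMMENT mode (saw '/*')
exit COMMENT mode (now at pos=27)
pos=28: emit ID 'k' (now at pos=29)
DONE. 3 tokens: [RPAREN, EQ, ID]
Position 28: char is 'k' -> ID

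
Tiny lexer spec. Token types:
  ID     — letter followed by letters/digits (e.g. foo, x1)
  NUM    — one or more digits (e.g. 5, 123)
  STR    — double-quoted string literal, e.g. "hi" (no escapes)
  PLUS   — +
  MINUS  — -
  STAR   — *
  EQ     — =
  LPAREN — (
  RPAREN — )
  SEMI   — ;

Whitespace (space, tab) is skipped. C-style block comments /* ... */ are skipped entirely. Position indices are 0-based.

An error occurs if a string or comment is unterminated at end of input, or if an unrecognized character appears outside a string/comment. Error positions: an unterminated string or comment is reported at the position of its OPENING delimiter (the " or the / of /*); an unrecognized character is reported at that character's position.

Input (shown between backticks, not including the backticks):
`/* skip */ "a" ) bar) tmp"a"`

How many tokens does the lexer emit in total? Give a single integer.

Answer: 6

Derivation:
pos=0: enter COMMENT mode (saw '/*')
exit COMMENT mode (now at pos=10)
pos=11: enter STRING mode
pos=11: emit STR "a" (now at pos=14)
pos=15: emit RPAREN ')'
pos=17: emit ID 'bar' (now at pos=20)
pos=20: emit RPAREN ')'
pos=22: emit ID 'tmp' (now at pos=25)
pos=25: enter STRING mode
pos=25: emit STR "a" (now at pos=28)
DONE. 6 tokens: [STR, RPAREN, ID, RPAREN, ID, STR]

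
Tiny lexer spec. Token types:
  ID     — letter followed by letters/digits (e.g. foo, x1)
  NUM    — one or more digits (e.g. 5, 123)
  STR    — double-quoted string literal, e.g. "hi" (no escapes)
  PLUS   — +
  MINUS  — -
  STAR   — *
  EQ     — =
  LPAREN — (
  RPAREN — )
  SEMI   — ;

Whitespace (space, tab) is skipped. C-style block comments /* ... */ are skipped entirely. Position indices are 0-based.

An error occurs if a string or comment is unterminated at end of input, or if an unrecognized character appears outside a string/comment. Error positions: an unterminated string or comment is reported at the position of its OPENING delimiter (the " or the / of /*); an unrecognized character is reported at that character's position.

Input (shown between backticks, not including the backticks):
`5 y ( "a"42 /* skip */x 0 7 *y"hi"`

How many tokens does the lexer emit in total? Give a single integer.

Answer: 11

Derivation:
pos=0: emit NUM '5' (now at pos=1)
pos=2: emit ID 'y' (now at pos=3)
pos=4: emit LPAREN '('
pos=6: enter STRING mode
pos=6: emit STR "a" (now at pos=9)
pos=9: emit NUM '42' (now at pos=11)
pos=12: enter COMMENT mode (saw '/*')
exit COMMENT mode (now at pos=22)
pos=22: emit ID 'x' (now at pos=23)
pos=24: emit NUM '0' (now at pos=25)
pos=26: emit NUM '7' (now at pos=27)
pos=28: emit STAR '*'
pos=29: emit ID 'y' (now at pos=30)
pos=30: enter STRING mode
pos=30: emit STR "hi" (now at pos=34)
DONE. 11 tokens: [NUM, ID, LPAREN, STR, NUM, ID, NUM, NUM, STAR, ID, STR]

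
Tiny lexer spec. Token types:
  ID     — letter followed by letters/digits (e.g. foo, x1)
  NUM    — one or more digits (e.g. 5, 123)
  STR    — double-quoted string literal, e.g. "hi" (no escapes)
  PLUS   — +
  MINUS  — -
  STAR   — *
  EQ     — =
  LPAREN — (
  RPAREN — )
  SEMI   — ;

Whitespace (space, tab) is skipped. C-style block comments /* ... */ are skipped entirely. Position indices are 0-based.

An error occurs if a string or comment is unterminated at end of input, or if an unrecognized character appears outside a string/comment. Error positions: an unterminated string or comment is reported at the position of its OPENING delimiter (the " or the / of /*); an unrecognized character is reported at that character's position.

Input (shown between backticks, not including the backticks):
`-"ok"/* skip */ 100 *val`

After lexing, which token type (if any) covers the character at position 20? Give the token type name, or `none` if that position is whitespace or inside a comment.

Answer: STAR

Derivation:
pos=0: emit MINUS '-'
pos=1: enter STRING mode
pos=1: emit STR "ok" (now at pos=5)
pos=5: enter COMMENT mode (saw '/*')
exit COMMENT mode (now at pos=15)
pos=16: emit NUM '100' (now at pos=19)
pos=20: emit STAR '*'
pos=21: emit ID 'val' (now at pos=24)
DONE. 5 tokens: [MINUS, STR, NUM, STAR, ID]
Position 20: char is '*' -> STAR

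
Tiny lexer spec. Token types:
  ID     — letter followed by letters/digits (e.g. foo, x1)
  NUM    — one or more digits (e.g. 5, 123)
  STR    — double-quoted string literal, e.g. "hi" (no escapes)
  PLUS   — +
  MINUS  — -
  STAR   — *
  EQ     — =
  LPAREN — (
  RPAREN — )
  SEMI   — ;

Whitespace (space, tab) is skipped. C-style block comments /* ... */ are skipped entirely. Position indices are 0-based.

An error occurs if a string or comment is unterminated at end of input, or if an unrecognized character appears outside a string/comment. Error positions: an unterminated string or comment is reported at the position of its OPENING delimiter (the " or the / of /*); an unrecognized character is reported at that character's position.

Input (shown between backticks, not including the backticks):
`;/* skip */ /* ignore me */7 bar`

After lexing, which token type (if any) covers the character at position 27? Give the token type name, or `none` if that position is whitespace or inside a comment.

pos=0: emit SEMI ';'
pos=1: enter COMMENT mode (saw '/*')
exit COMMENT mode (now at pos=11)
pos=12: enter COMMENT mode (saw '/*')
exit COMMENT mode (now at pos=27)
pos=27: emit NUM '7' (now at pos=28)
pos=29: emit ID 'bar' (now at pos=32)
DONE. 3 tokens: [SEMI, NUM, ID]
Position 27: char is '7' -> NUM

Answer: NUM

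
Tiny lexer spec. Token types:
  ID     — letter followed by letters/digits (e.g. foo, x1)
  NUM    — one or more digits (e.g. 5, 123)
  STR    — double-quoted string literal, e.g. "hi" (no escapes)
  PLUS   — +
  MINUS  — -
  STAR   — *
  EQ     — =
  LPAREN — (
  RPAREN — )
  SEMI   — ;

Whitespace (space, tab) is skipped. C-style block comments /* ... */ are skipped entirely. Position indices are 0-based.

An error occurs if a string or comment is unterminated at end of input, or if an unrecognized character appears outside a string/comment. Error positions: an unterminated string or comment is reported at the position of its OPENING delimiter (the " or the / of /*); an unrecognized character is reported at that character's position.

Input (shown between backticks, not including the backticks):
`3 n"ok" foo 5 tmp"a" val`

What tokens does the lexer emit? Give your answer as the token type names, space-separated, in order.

Answer: NUM ID STR ID NUM ID STR ID

Derivation:
pos=0: emit NUM '3' (now at pos=1)
pos=2: emit ID 'n' (now at pos=3)
pos=3: enter STRING mode
pos=3: emit STR "ok" (now at pos=7)
pos=8: emit ID 'foo' (now at pos=11)
pos=12: emit NUM '5' (now at pos=13)
pos=14: emit ID 'tmp' (now at pos=17)
pos=17: enter STRING mode
pos=17: emit STR "a" (now at pos=20)
pos=21: emit ID 'val' (now at pos=24)
DONE. 8 tokens: [NUM, ID, STR, ID, NUM, ID, STR, ID]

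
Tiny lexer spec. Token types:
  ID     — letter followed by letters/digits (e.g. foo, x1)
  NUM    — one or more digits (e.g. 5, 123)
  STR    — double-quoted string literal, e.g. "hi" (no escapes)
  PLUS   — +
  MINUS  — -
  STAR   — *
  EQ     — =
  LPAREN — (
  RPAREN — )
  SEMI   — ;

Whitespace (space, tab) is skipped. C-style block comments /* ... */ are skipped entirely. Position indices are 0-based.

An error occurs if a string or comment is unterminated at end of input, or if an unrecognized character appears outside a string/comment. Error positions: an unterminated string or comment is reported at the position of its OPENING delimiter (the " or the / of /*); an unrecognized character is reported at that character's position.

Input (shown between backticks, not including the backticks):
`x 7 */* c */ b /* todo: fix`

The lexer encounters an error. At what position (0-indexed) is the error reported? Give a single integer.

pos=0: emit ID 'x' (now at pos=1)
pos=2: emit NUM '7' (now at pos=3)
pos=4: emit STAR '*'
pos=5: enter COMMENT mode (saw '/*')
exit COMMENT mode (now at pos=12)
pos=13: emit ID 'b' (now at pos=14)
pos=15: enter COMMENT mode (saw '/*')
pos=15: ERROR — unterminated comment (reached EOF)

Answer: 15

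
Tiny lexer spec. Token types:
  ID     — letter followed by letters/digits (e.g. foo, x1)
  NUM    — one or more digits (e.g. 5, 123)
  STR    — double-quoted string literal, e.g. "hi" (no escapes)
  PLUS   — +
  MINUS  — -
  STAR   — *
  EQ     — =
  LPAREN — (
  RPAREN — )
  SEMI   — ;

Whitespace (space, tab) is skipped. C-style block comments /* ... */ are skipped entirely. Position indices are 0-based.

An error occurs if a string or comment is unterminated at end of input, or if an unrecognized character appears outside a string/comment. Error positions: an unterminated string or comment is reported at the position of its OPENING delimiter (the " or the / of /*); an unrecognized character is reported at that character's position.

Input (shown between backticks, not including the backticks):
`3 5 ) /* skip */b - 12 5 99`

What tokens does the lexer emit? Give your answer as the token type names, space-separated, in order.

Answer: NUM NUM RPAREN ID MINUS NUM NUM NUM

Derivation:
pos=0: emit NUM '3' (now at pos=1)
pos=2: emit NUM '5' (now at pos=3)
pos=4: emit RPAREN ')'
pos=6: enter COMMENT mode (saw '/*')
exit COMMENT mode (now at pos=16)
pos=16: emit ID 'b' (now at pos=17)
pos=18: emit MINUS '-'
pos=20: emit NUM '12' (now at pos=22)
pos=23: emit NUM '5' (now at pos=24)
pos=25: emit NUM '99' (now at pos=27)
DONE. 8 tokens: [NUM, NUM, RPAREN, ID, MINUS, NUM, NUM, NUM]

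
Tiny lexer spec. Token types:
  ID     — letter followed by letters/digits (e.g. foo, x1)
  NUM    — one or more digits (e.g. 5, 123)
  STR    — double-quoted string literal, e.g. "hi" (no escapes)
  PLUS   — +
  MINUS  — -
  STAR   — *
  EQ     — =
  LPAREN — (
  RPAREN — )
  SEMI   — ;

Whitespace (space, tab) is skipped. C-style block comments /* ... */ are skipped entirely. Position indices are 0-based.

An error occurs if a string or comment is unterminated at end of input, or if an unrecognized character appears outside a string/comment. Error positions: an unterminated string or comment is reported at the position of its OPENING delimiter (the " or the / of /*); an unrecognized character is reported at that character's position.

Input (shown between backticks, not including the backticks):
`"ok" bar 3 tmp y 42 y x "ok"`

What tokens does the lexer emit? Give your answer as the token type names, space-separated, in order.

Answer: STR ID NUM ID ID NUM ID ID STR

Derivation:
pos=0: enter STRING mode
pos=0: emit STR "ok" (now at pos=4)
pos=5: emit ID 'bar' (now at pos=8)
pos=9: emit NUM '3' (now at pos=10)
pos=11: emit ID 'tmp' (now at pos=14)
pos=15: emit ID 'y' (now at pos=16)
pos=17: emit NUM '42' (now at pos=19)
pos=20: emit ID 'y' (now at pos=21)
pos=22: emit ID 'x' (now at pos=23)
pos=24: enter STRING mode
pos=24: emit STR "ok" (now at pos=28)
DONE. 9 tokens: [STR, ID, NUM, ID, ID, NUM, ID, ID, STR]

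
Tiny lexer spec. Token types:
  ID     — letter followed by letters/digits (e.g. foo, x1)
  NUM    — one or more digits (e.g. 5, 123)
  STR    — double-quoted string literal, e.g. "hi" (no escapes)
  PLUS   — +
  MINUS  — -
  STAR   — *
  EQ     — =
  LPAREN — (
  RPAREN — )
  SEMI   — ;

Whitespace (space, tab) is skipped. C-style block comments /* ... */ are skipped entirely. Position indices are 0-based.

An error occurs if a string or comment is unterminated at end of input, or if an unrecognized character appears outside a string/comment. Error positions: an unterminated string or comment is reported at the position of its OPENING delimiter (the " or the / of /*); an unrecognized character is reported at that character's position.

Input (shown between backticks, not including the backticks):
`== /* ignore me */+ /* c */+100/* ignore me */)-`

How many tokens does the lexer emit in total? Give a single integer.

Answer: 7

Derivation:
pos=0: emit EQ '='
pos=1: emit EQ '='
pos=3: enter COMMENT mode (saw '/*')
exit COMMENT mode (now at pos=18)
pos=18: emit PLUS '+'
pos=20: enter COMMENT mode (saw '/*')
exit COMMENT mode (now at pos=27)
pos=27: emit PLUS '+'
pos=28: emit NUM '100' (now at pos=31)
pos=31: enter COMMENT mode (saw '/*')
exit COMMENT mode (now at pos=46)
pos=46: emit RPAREN ')'
pos=47: emit MINUS '-'
DONE. 7 tokens: [EQ, EQ, PLUS, PLUS, NUM, RPAREN, MINUS]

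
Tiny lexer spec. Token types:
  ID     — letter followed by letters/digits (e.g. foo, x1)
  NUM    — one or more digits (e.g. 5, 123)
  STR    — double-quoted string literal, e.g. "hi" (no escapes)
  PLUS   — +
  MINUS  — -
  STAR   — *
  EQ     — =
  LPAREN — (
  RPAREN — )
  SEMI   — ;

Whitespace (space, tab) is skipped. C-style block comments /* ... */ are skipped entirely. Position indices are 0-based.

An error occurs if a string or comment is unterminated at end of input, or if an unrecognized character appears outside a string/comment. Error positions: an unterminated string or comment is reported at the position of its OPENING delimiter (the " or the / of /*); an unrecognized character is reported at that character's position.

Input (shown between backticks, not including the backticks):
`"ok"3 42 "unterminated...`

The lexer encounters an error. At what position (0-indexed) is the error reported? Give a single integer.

Answer: 9

Derivation:
pos=0: enter STRING mode
pos=0: emit STR "ok" (now at pos=4)
pos=4: emit NUM '3' (now at pos=5)
pos=6: emit NUM '42' (now at pos=8)
pos=9: enter STRING mode
pos=9: ERROR — unterminated string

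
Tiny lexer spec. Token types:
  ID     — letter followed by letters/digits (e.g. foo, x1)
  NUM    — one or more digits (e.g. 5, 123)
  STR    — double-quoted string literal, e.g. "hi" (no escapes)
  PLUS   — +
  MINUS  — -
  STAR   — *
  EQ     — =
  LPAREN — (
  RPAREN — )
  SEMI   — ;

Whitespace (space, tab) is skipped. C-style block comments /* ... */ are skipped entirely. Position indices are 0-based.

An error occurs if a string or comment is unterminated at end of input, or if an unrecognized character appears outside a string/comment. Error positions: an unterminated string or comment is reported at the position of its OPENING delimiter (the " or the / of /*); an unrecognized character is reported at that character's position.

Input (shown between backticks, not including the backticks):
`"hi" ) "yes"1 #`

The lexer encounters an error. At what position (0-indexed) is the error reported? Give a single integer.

Answer: 14

Derivation:
pos=0: enter STRING mode
pos=0: emit STR "hi" (now at pos=4)
pos=5: emit RPAREN ')'
pos=7: enter STRING mode
pos=7: emit STR "yes" (now at pos=12)
pos=12: emit NUM '1' (now at pos=13)
pos=14: ERROR — unrecognized char '#'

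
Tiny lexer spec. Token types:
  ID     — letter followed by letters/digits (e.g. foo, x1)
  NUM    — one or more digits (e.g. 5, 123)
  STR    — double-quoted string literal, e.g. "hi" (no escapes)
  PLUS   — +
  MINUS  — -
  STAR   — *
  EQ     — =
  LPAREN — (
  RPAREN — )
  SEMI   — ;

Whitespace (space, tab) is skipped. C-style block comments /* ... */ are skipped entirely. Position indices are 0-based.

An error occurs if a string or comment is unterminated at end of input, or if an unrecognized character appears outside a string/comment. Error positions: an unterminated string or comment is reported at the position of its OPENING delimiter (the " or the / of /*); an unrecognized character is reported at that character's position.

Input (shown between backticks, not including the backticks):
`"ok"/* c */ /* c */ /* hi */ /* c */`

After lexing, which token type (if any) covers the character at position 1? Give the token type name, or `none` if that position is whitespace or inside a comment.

Answer: STR

Derivation:
pos=0: enter STRING mode
pos=0: emit STR "ok" (now at pos=4)
pos=4: enter COMMENT mode (saw '/*')
exit COMMENT mode (now at pos=11)
pos=12: enter COMMENT mode (saw '/*')
exit COMMENT mode (now at pos=19)
pos=20: enter COMMENT mode (saw '/*')
exit COMMENT mode (now at pos=28)
pos=29: enter COMMENT mode (saw '/*')
exit COMMENT mode (now at pos=36)
DONE. 1 tokens: [STR]
Position 1: char is 'o' -> STR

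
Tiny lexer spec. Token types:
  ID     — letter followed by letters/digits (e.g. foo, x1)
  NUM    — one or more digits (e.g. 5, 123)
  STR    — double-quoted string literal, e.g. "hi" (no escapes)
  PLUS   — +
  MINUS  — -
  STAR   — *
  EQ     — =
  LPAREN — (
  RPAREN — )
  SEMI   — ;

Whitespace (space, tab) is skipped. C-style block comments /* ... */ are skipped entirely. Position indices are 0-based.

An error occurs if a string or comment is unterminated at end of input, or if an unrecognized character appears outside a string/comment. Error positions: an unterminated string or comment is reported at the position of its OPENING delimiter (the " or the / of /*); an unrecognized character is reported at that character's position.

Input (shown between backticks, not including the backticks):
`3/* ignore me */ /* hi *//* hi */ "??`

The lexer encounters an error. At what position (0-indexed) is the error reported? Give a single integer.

Answer: 34

Derivation:
pos=0: emit NUM '3' (now at pos=1)
pos=1: enter COMMENT mode (saw '/*')
exit COMMENT mode (now at pos=16)
pos=17: enter COMMENT mode (saw '/*')
exit COMMENT mode (now at pos=25)
pos=25: enter COMMENT mode (saw '/*')
exit COMMENT mode (now at pos=33)
pos=34: enter STRING mode
pos=34: ERROR — unterminated string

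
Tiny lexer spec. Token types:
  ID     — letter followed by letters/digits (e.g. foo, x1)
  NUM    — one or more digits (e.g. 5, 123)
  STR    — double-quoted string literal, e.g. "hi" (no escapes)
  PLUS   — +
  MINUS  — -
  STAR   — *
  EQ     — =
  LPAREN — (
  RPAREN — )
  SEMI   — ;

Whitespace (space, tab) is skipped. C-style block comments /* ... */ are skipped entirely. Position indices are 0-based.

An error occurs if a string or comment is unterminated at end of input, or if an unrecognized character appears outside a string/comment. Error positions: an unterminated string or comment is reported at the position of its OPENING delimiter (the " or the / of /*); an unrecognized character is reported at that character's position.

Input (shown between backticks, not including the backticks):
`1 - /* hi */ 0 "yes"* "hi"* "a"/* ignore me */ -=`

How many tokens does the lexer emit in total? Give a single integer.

Answer: 10

Derivation:
pos=0: emit NUM '1' (now at pos=1)
pos=2: emit MINUS '-'
pos=4: enter COMMENT mode (saw '/*')
exit COMMENT mode (now at pos=12)
pos=13: emit NUM '0' (now at pos=14)
pos=15: enter STRING mode
pos=15: emit STR "yes" (now at pos=20)
pos=20: emit STAR '*'
pos=22: enter STRING mode
pos=22: emit STR "hi" (now at pos=26)
pos=26: emit STAR '*'
pos=28: enter STRING mode
pos=28: emit STR "a" (now at pos=31)
pos=31: enter COMMENT mode (saw '/*')
exit COMMENT mode (now at pos=46)
pos=47: emit MINUS '-'
pos=48: emit EQ '='
DONE. 10 tokens: [NUM, MINUS, NUM, STR, STAR, STR, STAR, STR, MINUS, EQ]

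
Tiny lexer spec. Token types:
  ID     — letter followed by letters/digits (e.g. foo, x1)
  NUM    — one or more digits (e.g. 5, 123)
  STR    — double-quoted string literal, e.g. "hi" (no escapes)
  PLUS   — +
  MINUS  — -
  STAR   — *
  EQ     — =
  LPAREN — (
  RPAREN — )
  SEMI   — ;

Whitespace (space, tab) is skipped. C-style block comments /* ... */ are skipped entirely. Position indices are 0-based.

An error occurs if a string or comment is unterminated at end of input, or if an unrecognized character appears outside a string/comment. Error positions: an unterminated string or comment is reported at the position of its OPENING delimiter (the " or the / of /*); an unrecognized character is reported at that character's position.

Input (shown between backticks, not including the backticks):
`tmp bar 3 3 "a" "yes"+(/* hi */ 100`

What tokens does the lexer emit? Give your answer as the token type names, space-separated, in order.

pos=0: emit ID 'tmp' (now at pos=3)
pos=4: emit ID 'bar' (now at pos=7)
pos=8: emit NUM '3' (now at pos=9)
pos=10: emit NUM '3' (now at pos=11)
pos=12: enter STRING mode
pos=12: emit STR "a" (now at pos=15)
pos=16: enter STRING mode
pos=16: emit STR "yes" (now at pos=21)
pos=21: emit PLUS '+'
pos=22: emit LPAREN '('
pos=23: enter COMMENT mode (saw '/*')
exit COMMENT mode (now at pos=31)
pos=32: emit NUM '100' (now at pos=35)
DONE. 9 tokens: [ID, ID, NUM, NUM, STR, STR, PLUS, LPAREN, NUM]

Answer: ID ID NUM NUM STR STR PLUS LPAREN NUM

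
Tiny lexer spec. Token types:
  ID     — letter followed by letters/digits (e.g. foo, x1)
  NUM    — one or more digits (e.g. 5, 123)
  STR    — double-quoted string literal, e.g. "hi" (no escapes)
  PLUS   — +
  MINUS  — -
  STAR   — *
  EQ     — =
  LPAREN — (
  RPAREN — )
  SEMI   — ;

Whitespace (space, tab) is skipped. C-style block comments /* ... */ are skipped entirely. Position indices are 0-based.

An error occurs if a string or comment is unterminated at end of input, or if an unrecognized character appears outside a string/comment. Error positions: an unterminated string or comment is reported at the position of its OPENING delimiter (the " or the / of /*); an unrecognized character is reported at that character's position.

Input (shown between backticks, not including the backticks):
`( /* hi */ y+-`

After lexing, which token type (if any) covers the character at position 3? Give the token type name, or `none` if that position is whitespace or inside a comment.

pos=0: emit LPAREN '('
pos=2: enter COMMENT mode (saw '/*')
exit COMMENT mode (now at pos=10)
pos=11: emit ID 'y' (now at pos=12)
pos=12: emit PLUS '+'
pos=13: emit MINUS '-'
DONE. 4 tokens: [LPAREN, ID, PLUS, MINUS]
Position 3: char is '*' -> none

Answer: none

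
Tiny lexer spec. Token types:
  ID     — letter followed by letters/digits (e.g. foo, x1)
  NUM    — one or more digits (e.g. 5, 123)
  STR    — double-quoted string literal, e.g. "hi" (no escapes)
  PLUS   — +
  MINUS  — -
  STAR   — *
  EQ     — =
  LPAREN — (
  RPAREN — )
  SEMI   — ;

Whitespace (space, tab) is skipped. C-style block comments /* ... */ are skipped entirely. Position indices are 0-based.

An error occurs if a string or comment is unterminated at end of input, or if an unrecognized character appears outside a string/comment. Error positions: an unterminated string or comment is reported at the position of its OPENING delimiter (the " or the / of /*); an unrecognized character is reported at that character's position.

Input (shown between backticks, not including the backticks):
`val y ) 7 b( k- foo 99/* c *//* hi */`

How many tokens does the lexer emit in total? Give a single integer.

pos=0: emit ID 'val' (now at pos=3)
pos=4: emit ID 'y' (now at pos=5)
pos=6: emit RPAREN ')'
pos=8: emit NUM '7' (now at pos=9)
pos=10: emit ID 'b' (now at pos=11)
pos=11: emit LPAREN '('
pos=13: emit ID 'k' (now at pos=14)
pos=14: emit MINUS '-'
pos=16: emit ID 'foo' (now at pos=19)
pos=20: emit NUM '99' (now at pos=22)
pos=22: enter COMMENT mode (saw '/*')
exit COMMENT mode (now at pos=29)
pos=29: enter COMMENT mode (saw '/*')
exit COMMENT mode (now at pos=37)
DONE. 10 tokens: [ID, ID, RPAREN, NUM, ID, LPAREN, ID, MINUS, ID, NUM]

Answer: 10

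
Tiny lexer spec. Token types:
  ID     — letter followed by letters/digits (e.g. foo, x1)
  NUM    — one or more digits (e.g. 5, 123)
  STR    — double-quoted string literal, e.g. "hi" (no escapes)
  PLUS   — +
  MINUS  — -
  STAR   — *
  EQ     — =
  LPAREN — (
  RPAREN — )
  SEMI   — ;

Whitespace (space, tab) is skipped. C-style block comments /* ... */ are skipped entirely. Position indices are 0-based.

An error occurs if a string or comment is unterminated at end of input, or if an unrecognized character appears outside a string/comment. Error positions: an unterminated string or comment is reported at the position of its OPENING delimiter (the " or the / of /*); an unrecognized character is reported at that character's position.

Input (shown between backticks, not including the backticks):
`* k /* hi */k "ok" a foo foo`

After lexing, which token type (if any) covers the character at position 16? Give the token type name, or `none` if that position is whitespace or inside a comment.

Answer: STR

Derivation:
pos=0: emit STAR '*'
pos=2: emit ID 'k' (now at pos=3)
pos=4: enter COMMENT mode (saw '/*')
exit COMMENT mode (now at pos=12)
pos=12: emit ID 'k' (now at pos=13)
pos=14: enter STRING mode
pos=14: emit STR "ok" (now at pos=18)
pos=19: emit ID 'a' (now at pos=20)
pos=21: emit ID 'foo' (now at pos=24)
pos=25: emit ID 'foo' (now at pos=28)
DONE. 7 tokens: [STAR, ID, ID, STR, ID, ID, ID]
Position 16: char is 'k' -> STR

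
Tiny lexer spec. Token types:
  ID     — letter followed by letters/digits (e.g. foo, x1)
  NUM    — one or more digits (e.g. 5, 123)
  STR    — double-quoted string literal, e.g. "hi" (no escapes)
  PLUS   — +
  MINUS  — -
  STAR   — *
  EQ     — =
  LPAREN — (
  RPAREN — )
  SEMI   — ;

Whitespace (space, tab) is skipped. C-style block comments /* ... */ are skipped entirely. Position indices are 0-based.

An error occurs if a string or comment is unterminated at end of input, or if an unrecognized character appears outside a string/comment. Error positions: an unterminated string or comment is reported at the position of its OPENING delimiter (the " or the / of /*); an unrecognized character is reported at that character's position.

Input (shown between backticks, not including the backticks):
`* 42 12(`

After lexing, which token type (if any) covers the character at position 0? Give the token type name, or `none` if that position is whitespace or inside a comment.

Answer: STAR

Derivation:
pos=0: emit STAR '*'
pos=2: emit NUM '42' (now at pos=4)
pos=5: emit NUM '12' (now at pos=7)
pos=7: emit LPAREN '('
DONE. 4 tokens: [STAR, NUM, NUM, LPAREN]
Position 0: char is '*' -> STAR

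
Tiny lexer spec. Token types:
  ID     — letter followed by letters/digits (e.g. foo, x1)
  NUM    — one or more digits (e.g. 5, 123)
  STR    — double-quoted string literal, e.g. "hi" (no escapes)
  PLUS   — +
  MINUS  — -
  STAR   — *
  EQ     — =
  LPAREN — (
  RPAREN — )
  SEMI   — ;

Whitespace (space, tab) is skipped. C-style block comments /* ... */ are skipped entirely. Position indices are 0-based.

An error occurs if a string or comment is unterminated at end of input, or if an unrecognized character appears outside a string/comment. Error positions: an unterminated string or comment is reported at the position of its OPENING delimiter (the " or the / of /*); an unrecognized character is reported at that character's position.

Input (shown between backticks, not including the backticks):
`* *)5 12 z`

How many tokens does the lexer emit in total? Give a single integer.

pos=0: emit STAR '*'
pos=2: emit STAR '*'
pos=3: emit RPAREN ')'
pos=4: emit NUM '5' (now at pos=5)
pos=6: emit NUM '12' (now at pos=8)
pos=9: emit ID 'z' (now at pos=10)
DONE. 6 tokens: [STAR, STAR, RPAREN, NUM, NUM, ID]

Answer: 6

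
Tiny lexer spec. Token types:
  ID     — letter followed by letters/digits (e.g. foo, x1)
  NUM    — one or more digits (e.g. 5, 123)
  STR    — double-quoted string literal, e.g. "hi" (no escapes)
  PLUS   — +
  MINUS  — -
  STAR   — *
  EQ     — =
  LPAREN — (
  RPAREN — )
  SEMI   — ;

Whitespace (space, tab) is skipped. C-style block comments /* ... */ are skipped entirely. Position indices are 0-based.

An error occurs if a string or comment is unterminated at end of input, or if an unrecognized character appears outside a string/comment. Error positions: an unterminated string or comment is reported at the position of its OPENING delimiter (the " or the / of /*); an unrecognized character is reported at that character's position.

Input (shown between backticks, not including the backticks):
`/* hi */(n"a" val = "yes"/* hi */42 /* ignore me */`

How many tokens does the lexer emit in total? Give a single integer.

pos=0: enter COMMENT mode (saw '/*')
exit COMMENT mode (now at pos=8)
pos=8: emit LPAREN '('
pos=9: emit ID 'n' (now at pos=10)
pos=10: enter STRING mode
pos=10: emit STR "a" (now at pos=13)
pos=14: emit ID 'val' (now at pos=17)
pos=18: emit EQ '='
pos=20: enter STRING mode
pos=20: emit STR "yes" (now at pos=25)
pos=25: enter COMMENT mode (saw '/*')
exit COMMENT mode (now at pos=33)
pos=33: emit NUM '42' (now at pos=35)
pos=36: enter COMMENT mode (saw '/*')
exit COMMENT mode (now at pos=51)
DONE. 7 tokens: [LPAREN, ID, STR, ID, EQ, STR, NUM]

Answer: 7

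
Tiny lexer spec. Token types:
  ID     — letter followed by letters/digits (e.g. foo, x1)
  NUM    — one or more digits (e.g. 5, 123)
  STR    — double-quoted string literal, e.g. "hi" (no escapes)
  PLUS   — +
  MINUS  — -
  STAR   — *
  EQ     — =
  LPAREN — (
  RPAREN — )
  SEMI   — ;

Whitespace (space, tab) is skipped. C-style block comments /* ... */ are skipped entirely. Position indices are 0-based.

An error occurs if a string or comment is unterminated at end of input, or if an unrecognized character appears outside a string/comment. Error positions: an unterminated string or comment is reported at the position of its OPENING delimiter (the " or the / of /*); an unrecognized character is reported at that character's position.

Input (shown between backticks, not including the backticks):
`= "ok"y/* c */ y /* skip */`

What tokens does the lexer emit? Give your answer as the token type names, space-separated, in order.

pos=0: emit EQ '='
pos=2: enter STRING mode
pos=2: emit STR "ok" (now at pos=6)
pos=6: emit ID 'y' (now at pos=7)
pos=7: enter COMMENT mode (saw '/*')
exit COMMENT mode (now at pos=14)
pos=15: emit ID 'y' (now at pos=16)
pos=17: enter COMMENT mode (saw '/*')
exit COMMENT mode (now at pos=27)
DONE. 4 tokens: [EQ, STR, ID, ID]

Answer: EQ STR ID ID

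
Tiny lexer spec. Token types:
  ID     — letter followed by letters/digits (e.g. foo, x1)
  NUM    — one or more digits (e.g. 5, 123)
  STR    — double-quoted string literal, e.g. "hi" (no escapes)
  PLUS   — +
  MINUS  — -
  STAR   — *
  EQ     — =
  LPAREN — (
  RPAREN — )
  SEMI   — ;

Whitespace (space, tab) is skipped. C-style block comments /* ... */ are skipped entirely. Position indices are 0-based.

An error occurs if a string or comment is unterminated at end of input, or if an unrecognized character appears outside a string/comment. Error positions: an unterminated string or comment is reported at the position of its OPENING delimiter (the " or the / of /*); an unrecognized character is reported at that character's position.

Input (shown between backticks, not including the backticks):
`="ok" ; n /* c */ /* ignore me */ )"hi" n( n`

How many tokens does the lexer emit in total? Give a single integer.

pos=0: emit EQ '='
pos=1: enter STRING mode
pos=1: emit STR "ok" (now at pos=5)
pos=6: emit SEMI ';'
pos=8: emit ID 'n' (now at pos=9)
pos=10: enter COMMENT mode (saw '/*')
exit COMMENT mode (now at pos=17)
pos=18: enter COMMENT mode (saw '/*')
exit COMMENT mode (now at pos=33)
pos=34: emit RPAREN ')'
pos=35: enter STRING mode
pos=35: emit STR "hi" (now at pos=39)
pos=40: emit ID 'n' (now at pos=41)
pos=41: emit LPAREN '('
pos=43: emit ID 'n' (now at pos=44)
DONE. 9 tokens: [EQ, STR, SEMI, ID, RPAREN, STR, ID, LPAREN, ID]

Answer: 9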